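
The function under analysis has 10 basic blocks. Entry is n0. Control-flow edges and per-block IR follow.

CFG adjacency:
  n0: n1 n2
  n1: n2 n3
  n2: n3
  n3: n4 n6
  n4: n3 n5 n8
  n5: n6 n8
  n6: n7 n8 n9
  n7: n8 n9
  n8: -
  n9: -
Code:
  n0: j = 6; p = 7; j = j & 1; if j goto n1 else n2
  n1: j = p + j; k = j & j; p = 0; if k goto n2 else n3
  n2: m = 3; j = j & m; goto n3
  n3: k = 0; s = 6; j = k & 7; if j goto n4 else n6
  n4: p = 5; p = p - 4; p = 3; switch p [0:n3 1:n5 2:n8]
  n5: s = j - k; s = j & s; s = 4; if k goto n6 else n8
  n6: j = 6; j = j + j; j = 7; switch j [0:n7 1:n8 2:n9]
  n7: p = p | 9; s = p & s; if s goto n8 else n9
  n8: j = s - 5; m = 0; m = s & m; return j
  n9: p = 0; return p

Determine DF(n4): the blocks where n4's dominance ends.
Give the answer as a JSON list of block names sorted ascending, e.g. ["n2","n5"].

Answer: ["n3", "n6", "n8"]

Working:
idom tree: n1←n0 n2←n0 n3←n0 n4←n3 n5←n4 n6←n3 n7←n6 n8←n3 n9←n6
Dom at joins:
  n2: preds {n0,n1}: {n0} ∩ {n0,n1} = {n0}; idom=n0
  n3: preds {n1,n2,n4}: {n0,n1} ∩ {n0,n2} ∩ {n0,n3,n4} = {n0}; idom=n0
  n6: preds {n3,n5}: {n0,n3} ∩ {n0,n3,n4,n5} = {n0,n3}; idom=n3
  n8: preds {n4,n5,n6,n7}: {n0,n3,n4} ∩ {n0,n3,n4,n5} ∩ {n0,n3,n6} ∩ {n0,n3,n6,n7} = {n0,n3}; idom=n3
  n9: preds {n6,n7}: {n0,n3,n6} ∩ {n0,n3,n6,n7} = {n0,n3,n6}; idom=n6

Frontier:
  n2←n0: walk · to n0
  n2←n1: walk n1 to n0
  n3←n1: walk n1 to n0
  n3←n2: walk n2 to n0
  n3←n4: walk n4→n3 to n0
  n6←n3: walk · to n3
  n6←n5: walk n5→n4 to n3
  n8←n4: walk n4 to n3
  n8←n5: walk n5→n4 to n3
  n8←n6: walk n6 to n3
  n8←n7: walk n7→n6 to n3
  n9←n6: walk · to n6
  n9←n7: walk n7 to n6
  n0 → ∅
  n1 → {n2,n3}
  n2 → {n3}
  n3 → {n3}
  n4 → {n3,n6,n8}
  n5 → {n6,n8}
  n6 → {n8}
  n7 → {n8,n9}
  n8 → ∅
  n9 → ∅

DF(n4) = ["n3", "n6", "n8"]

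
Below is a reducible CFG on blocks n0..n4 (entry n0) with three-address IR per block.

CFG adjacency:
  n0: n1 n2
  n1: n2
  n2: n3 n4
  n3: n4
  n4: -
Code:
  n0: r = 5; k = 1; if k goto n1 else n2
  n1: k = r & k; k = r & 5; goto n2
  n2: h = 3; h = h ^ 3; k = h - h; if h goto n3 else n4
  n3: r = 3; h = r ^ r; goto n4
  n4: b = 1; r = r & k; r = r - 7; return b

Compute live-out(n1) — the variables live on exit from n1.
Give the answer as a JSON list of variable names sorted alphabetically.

Answer: ["r"]

Derivation:
def/use:
  n0 def {k,r} use ∅
  n1 def {k} use {k,r}
  n2 def {h,k} use ∅
  n3 def {h,r} use ∅
  n4 def {b,r} use {k,r}

Backward fixpoint:
  n0: in=∅ out={k,r}
  n1: in={k,r} out={r}
  n2: in={r} out={k,r}
  n3: in={k} out={k,r}
  n4: in={k,r} out=∅

live-out(n1) = ["r"]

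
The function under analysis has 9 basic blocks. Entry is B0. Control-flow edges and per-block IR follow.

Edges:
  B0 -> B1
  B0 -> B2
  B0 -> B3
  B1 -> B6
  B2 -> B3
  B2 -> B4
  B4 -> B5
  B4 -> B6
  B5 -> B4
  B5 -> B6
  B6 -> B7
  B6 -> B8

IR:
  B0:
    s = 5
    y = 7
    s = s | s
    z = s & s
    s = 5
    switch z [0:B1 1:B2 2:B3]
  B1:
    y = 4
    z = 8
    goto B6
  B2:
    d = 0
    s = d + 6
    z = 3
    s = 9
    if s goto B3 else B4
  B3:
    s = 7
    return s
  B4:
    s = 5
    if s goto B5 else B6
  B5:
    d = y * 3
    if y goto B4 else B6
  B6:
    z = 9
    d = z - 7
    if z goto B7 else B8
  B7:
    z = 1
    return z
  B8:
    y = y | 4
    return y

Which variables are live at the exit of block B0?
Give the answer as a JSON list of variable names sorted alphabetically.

Answer: ["y"]

Derivation:
Block summaries:
  B0 def {s,y,z} use ∅
  B1 def {y,z} use ∅
  B2 def {d,s,z} use ∅
  B3 def {s} use ∅
  B4 def {s} use ∅
  B5 def {d} use {y}
  B6 def {d,z} use ∅
  B7 def {z} use ∅
  B8 def {y} use {y}

Backward fixpoint:
  B0 li=∅ lo={y}
  B1 li=∅ lo={y}
  B2 li={y} lo={y}
  B3 li=∅ lo=∅
  B4 li={y} lo={y}
  B5 li={y} lo={y}
  B6 li={y} lo={y}
  B7 li=∅ lo=∅
  B8 li={y} lo=∅

live-out(B0) = ["y"]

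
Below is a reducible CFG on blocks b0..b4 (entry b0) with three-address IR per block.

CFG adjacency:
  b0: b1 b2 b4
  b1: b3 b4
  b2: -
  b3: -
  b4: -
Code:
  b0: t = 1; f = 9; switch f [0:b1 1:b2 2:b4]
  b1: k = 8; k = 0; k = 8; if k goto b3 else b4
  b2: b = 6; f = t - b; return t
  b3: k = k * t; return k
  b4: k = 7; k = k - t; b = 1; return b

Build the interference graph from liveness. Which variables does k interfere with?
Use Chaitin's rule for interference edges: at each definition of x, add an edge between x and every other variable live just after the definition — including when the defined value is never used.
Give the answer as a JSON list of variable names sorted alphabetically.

def/use:
  b0: def={f,t} ue=∅
  b1: def={k} ue=∅
  b2: def={b,f} ue={t}
  b3: def={k} ue={k,t}
  b4: def={b,k} ue={t}

Backward fixpoint:
  b0 li=∅ lo={t}
  b1 li={t} lo={k,t}
  b2 li={t} lo=∅
  b3 li={k,t} lo=∅
  b4 li={t} lo=∅

Interfere edges:
  b — {t}
  f — {t}
  k — {t}
  t — {b,f,k}

N(k) = ["t"]

Answer: ["t"]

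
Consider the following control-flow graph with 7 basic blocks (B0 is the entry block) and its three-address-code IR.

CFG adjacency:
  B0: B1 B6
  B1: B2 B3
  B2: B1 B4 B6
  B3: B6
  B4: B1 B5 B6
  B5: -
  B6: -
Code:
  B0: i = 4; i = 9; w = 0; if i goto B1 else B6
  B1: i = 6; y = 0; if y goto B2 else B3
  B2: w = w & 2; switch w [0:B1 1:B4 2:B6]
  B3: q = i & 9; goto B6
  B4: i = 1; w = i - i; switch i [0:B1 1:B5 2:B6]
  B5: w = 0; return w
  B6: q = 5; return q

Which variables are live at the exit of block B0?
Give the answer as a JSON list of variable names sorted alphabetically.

Per-block:
  B0: {i,w} / ∅
  B1: {i,y} / ∅
  B2: {w} / {w}
  B3: {q} / {i}
  B4: {i,w} / ∅
  B5: {w} / ∅
  B6: {q} / ∅

Liveness:
  B0 li=∅ lo={w}
  B1 li={w} lo={i,w}
  B2 li={w} lo={w}
  B3 li={i} lo=∅
  B4 li=∅ lo={w}
  B5 li=∅ lo=∅
  B6 li=∅ lo=∅

live-out(B0) = ["w"]

Answer: ["w"]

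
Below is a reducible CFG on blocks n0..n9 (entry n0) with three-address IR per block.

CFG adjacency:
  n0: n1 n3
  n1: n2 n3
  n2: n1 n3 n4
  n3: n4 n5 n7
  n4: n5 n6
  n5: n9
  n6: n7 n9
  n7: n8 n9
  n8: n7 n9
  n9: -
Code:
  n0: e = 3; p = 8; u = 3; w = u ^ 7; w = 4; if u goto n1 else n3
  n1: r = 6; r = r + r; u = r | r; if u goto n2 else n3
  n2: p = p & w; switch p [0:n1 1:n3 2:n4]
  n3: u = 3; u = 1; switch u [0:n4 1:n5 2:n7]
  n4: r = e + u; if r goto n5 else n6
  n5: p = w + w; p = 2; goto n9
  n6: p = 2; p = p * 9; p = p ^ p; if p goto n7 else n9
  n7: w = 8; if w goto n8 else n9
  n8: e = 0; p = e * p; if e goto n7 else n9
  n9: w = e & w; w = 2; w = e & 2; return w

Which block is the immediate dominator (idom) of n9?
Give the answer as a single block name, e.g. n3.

idom tree: n1←n0 n2←n1 n3←n0 n4←n0 n5←n0 n6←n4 n7←n0 n8←n7 n9←n0
Join-block Dom:
  n1: preds {n0,n2}: {n0} ∩ {n0,n1,n2} = {n0}; idom=n0
  n3: preds {n0,n1,n2}: {n0} ∩ {n0,n1} ∩ {n0,n1,n2} = {n0}; idom=n0
  n4: preds {n2,n3}: {n0,n1,n2} ∩ {n0,n3} = {n0}; idom=n0
  n5: preds {n3,n4}: {n0,n3} ∩ {n0,n4} = {n0}; idom=n0
  n7: preds {n3,n6,n8}: {n0,n3} ∩ {n0,n4,n6} ∩ {n0,n7,n8} = {n0}; idom=n0
  n9: preds {n5,n6,n7,n8}: {n0,n5} ∩ {n0,n4,n6} ∩ {n0,n7} ∩ {n0,n7,n8} = {n0}; idom=n0

idom(n9) = n0

Answer: n0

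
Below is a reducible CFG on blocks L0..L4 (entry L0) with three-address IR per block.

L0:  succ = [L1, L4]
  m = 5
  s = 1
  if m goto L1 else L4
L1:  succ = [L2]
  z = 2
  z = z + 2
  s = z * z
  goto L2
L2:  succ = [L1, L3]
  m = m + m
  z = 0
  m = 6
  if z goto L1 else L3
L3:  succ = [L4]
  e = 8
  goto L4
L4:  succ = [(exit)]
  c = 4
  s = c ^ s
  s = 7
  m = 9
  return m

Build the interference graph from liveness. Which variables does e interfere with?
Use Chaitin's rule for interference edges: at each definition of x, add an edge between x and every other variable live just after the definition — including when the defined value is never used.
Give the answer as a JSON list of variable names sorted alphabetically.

Per-block:
  L0: def={m,s} ue=∅
  L1: def={s,z} ue=∅
  L2: def={m,z} ue={m}
  L3: def={e} ue=∅
  L4: def={c,m,s} ue={s}

Liveness:
  live L0: ∅→{m,s}
  live L1: {m}→{m,s}
  live L2: {m,s}→{m,s}
  live L3: {s}→{s}
  live L4: {s}→∅

Interference:
  c — {s}
  e — {s}
  m — {s,z}
  s — {c,e,m,z}
  z — {m,s}

N(e) = ["s"]

Answer: ["s"]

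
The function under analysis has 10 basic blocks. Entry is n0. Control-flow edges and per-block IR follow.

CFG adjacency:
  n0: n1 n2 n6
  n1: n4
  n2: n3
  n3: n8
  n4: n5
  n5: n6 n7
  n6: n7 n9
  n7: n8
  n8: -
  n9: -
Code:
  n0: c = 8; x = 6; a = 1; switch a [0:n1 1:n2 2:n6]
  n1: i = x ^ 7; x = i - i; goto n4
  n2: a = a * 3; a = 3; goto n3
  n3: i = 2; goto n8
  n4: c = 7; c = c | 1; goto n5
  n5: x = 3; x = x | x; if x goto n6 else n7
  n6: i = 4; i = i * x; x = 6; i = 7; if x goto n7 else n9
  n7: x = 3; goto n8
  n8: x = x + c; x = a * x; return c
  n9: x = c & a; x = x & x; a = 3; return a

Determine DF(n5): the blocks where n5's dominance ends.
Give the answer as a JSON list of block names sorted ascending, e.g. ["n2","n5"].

idom tree: n1←n0 n2←n0 n3←n2 n4←n1 n5←n4 n6←n0 n7←n0 n8←n0 n9←n6
Dom at joins:
  n6: preds {n0,n5}: {n0} ∩ {n0,n1,n4,n5} = {n0}; idom=n0
  n7: preds {n5,n6}: {n0,n1,n4,n5} ∩ {n0,n6} = {n0}; idom=n0
  n8: preds {n3,n7}: {n0,n2,n3} ∩ {n0,n7} = {n0}; idom=n0

DF walk-up:
  join n6 pred n0: · stop@n0
  join n6 pred n5: n5→n4→n1 stop@n0
  join n7 pred n5: n5→n4→n1 stop@n0
  join n7 pred n6: n6 stop@n0
  join n8 pred n3: n3→n2 stop@n0
  join n8 pred n7: n7 stop@n0
  DF(n0)=∅
  DF(n1)={n6,n7}
  DF(n2)={n8}
  DF(n3)={n8}
  DF(n4)={n6,n7}
  DF(n5)={n6,n7}
  DF(n6)={n7}
  DF(n7)={n8}
  DF(n8)=∅
  DF(n9)=∅

DF(n5) = ["n6", "n7"]

Answer: ["n6", "n7"]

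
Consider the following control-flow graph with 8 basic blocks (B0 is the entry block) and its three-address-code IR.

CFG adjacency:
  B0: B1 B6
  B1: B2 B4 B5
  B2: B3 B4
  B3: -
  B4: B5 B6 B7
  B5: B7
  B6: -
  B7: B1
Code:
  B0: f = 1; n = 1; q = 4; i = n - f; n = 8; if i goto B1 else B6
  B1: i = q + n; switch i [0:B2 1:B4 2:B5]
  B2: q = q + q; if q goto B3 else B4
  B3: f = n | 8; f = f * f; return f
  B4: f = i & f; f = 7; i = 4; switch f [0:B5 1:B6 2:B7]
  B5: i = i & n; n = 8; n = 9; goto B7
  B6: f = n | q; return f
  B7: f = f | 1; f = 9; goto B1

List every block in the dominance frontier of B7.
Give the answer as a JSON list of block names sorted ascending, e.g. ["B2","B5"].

idom tree: B1←B0 B2←B1 B3←B2 B4←B1 B5←B1 B6←B0 B7←B1
Dom at joins:
  B1: preds {B0,B7}: {B0} ∩ {B0,B1,B7} = {B0}; idom=B0
  B4: preds {B1,B2}: {B0,B1} ∩ {B0,B1,B2} = {B0,B1}; idom=B1
  B5: preds {B1,B4}: {B0,B1} ∩ {B0,B1,B4} = {B0,B1}; idom=B1
  B6: preds {B0,B4}: {B0} ∩ {B0,B1,B4} = {B0}; idom=B0
  B7: preds {B4,B5}: {B0,B1,B4} ∩ {B0,B1,B5} = {B0,B1}; idom=B1

Frontier:
  B1←B0: walk · to B0
  B1←B7: walk B7→B1 to B0
  B4←B1: walk · to B1
  B4←B2: walk B2 to B1
  B5←B1: walk · to B1
  B5←B4: walk B4 to B1
  B6←B0: walk · to B0
  B6←B4: walk B4→B1 to B0
  B7←B4: walk B4 to B1
  B7←B5: walk B5 to B1
  DF(B0)=∅
  DF(B1)={B1,B6}
  DF(B2)={B4}
  DF(B3)=∅
  DF(B4)={B5,B6,B7}
  DF(B5)={B7}
  DF(B6)=∅
  DF(B7)={B1}

DF(B7) = ["B1"]

Answer: ["B1"]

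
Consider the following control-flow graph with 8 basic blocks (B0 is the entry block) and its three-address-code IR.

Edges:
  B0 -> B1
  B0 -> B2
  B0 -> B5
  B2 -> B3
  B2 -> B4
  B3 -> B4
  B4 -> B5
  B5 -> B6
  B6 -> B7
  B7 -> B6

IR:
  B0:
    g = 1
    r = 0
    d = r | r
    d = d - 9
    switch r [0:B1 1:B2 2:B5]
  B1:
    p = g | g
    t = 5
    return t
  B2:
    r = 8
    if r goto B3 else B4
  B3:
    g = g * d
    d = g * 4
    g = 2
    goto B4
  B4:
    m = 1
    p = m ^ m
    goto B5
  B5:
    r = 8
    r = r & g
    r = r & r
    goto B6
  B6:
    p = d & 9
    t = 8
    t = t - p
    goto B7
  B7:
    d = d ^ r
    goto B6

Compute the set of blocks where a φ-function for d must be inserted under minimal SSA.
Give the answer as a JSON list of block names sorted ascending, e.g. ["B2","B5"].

Answer: ["B4", "B5", "B6"]

Working:
idom tree: B1←B0 B2←B0 B3←B2 B4←B2 B5←B0 B6←B5 B7←B6
Dom∩ at merges:
  B4: preds {B2,B3}: {B0,B2} ∩ {B0,B2,B3} = {B0,B2}; idom=B2
  B5: preds {B0,B4}: {B0} ∩ {B0,B2,B4} = {B0}; idom=B0
  B6: preds {B5,B7}: {B0,B5} ∩ {B0,B5,B6,B7} = {B0,B5}; idom=B5

Frontier:
  join B4 pred B2: · stop@B2
  join B4 pred B3: B3 stop@B2
  join B5 pred B0: · stop@B0
  join B5 pred B4: B4→B2 stop@B0
  join B6 pred B5: · stop@B5
  join B6 pred B7: B7→B6 stop@B5
  B0 → ∅
  B1 → ∅
  B2 → {B5}
  B3 → {B4}
  B4 → {B5}
  B5 → ∅
  B6 → {B6}
  B7 → {B6}

φ for d: defs {B0,B3,B7}
  DF⁺ = {B4,B5,B6}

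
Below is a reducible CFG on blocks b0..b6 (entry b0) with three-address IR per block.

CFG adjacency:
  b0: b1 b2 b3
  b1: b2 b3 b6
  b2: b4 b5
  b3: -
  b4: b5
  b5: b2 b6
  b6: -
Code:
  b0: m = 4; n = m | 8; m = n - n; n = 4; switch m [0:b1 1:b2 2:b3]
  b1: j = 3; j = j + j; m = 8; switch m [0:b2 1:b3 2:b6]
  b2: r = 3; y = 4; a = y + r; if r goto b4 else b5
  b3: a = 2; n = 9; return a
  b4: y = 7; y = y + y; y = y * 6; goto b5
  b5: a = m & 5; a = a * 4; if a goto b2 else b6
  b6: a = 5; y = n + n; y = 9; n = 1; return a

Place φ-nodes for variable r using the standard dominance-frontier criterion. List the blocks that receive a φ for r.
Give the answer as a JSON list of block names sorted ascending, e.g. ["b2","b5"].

Answer: ["b2", "b6"]

Derivation:
idom tree: b1←b0 b2←b0 b3←b0 b4←b2 b5←b2 b6←b0
Dom at joins:
  b2: preds {b0,b1,b5}: {b0} ∩ {b0,b1} ∩ {b0,b2,b5} = {b0}; idom=b0
  b3: preds {b0,b1}: {b0} ∩ {b0,b1} = {b0}; idom=b0
  b5: preds {b2,b4}: {b0,b2} ∩ {b0,b2,b4} = {b0,b2}; idom=b2
  b6: preds {b1,b5}: {b0,b1} ∩ {b0,b2,b5} = {b0}; idom=b0

Frontier:
  b2←b0: walk · to b0
  b2←b1: walk b1 to b0
  b2←b5: walk b5→b2 to b0
  b3←b0: walk · to b0
  b3←b1: walk b1 to b0
  b5←b2: walk · to b2
  b5←b4: walk b4 to b2
  b6←b1: walk b1 to b0
  b6←b5: walk b5→b2 to b0
  DF(b0)=∅
  DF(b1)={b2,b3,b6}
  DF(b2)={b2,b6}
  DF(b3)=∅
  DF(b4)={b5}
  DF(b5)={b2,b6}
  DF(b6)=∅

φ for r: defs {b2}
  DF⁺ = {b2,b6}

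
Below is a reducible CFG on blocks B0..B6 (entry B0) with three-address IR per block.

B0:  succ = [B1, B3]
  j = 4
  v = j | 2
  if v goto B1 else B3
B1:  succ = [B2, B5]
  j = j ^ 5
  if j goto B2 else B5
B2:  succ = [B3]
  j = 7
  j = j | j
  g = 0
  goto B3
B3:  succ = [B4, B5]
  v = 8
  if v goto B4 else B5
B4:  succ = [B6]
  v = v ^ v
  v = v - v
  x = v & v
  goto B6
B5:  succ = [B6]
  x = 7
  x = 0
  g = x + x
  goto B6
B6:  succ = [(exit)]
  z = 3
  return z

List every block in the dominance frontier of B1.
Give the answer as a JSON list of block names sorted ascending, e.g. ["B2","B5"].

Answer: ["B3", "B5"]

Working:
idom tree: B1←B0 B2←B1 B3←B0 B4←B3 B5←B0 B6←B0
Dom∩ at merges:
  B3: preds {B0,B2}: {B0} ∩ {B0,B1,B2} = {B0}; idom=B0
  B5: preds {B1,B3}: {B0,B1} ∩ {B0,B3} = {B0}; idom=B0
  B6: preds {B4,B5}: {B0,B3,B4} ∩ {B0,B5} = {B0}; idom=B0

DF derivation:
  join B3 pred B0: · stop@B0
  join B3 pred B2: B2→B1 stop@B0
  join B5 pred B1: B1 stop@B0
  join B5 pred B3: B3 stop@B0
  join B6 pred B4: B4→B3 stop@B0
  join B6 pred B5: B5 stop@B0
  DF(B0)=∅
  DF(B1)={B3,B5}
  DF(B2)={B3}
  DF(B3)={B5,B6}
  DF(B4)={B6}
  DF(B5)={B6}
  DF(B6)=∅

DF(B1) = ["B3", "B5"]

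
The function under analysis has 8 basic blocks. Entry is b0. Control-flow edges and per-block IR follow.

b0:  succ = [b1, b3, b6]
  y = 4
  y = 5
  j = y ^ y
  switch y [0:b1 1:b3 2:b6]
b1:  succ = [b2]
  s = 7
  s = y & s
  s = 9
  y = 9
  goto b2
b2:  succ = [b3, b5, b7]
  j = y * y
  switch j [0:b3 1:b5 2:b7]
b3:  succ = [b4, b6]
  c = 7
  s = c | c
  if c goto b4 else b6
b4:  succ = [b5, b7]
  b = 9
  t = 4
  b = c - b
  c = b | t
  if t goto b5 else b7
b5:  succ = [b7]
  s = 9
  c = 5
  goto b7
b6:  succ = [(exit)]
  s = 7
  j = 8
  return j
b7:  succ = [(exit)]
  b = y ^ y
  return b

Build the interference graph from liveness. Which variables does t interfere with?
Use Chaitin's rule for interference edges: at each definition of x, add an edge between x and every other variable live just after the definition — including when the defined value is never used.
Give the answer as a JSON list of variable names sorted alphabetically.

Per-block:
  b0: def={j,y} ue=∅
  b1: def={s,y} ue={y}
  b2: def={j} ue={y}
  b3: def={c,s} ue=∅
  b4: def={b,c,t} ue={c}
  b5: def={c,s} ue=∅
  b6: def={j,s} ue=∅
  b7: def={b} ue={y}

Live sets:
  b0 li=∅ lo={y}
  b1 li={y} lo={y}
  b2 li={y} lo={y}
  b3 li={y} lo={c,y}
  b4 li={c,y} lo={y}
  b5 li={y} lo={y}
  b6 li=∅ lo=∅
  b7 li={y} lo=∅

Conflict graph:
  b — {c,t,y}
  c — {b,s,t,y}
  j — {y}
  s — {c,y}
  t — {b,c,y}
  y — {b,c,j,s,t}

N(t) = ["b", "c", "y"]

Answer: ["b", "c", "y"]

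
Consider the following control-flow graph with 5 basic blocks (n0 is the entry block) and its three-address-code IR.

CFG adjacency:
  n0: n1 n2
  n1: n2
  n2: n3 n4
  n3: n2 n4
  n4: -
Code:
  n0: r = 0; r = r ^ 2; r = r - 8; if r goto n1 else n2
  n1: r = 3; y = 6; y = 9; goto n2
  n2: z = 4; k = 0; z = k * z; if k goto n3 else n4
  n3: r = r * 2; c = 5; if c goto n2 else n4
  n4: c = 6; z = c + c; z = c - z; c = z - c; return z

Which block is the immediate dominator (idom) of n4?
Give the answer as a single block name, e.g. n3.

idom tree: n1←n0 n2←n0 n3←n2 n4←n2
Dom at joins:
  n2: preds {n0,n1,n3}: {n0} ∩ {n0,n1} ∩ {n0,n2,n3} = {n0}; idom=n0
  n4: preds {n2,n3}: {n0,n2} ∩ {n0,n2,n3} = {n0,n2}; idom=n2

idom(n4) = n2

Answer: n2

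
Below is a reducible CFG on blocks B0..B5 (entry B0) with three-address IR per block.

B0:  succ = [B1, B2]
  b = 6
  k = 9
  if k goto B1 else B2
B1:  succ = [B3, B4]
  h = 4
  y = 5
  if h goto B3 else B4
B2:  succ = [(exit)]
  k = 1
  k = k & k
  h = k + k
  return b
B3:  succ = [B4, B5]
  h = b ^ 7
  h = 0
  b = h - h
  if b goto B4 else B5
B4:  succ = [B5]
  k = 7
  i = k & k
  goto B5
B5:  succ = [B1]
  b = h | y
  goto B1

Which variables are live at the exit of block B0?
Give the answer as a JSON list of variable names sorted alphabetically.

Answer: ["b"]

Working:
Per-block:
  B0 def {b,k} use ∅
  B1 def {h,y} use ∅
  B2 def {h,k} use {b}
  B3 def {b,h} use {b}
  B4 def {i,k} use ∅
  B5 def {b} use {h,y}

Live sets:
  B0 li=∅ lo={b}
  B1 li={b} lo={b,h,y}
  B2 li={b} lo=∅
  B3 li={b,y} lo={h,y}
  B4 li={h,y} lo={h,y}
  B5 li={h,y} lo={b}

live-out(B0) = ["b"]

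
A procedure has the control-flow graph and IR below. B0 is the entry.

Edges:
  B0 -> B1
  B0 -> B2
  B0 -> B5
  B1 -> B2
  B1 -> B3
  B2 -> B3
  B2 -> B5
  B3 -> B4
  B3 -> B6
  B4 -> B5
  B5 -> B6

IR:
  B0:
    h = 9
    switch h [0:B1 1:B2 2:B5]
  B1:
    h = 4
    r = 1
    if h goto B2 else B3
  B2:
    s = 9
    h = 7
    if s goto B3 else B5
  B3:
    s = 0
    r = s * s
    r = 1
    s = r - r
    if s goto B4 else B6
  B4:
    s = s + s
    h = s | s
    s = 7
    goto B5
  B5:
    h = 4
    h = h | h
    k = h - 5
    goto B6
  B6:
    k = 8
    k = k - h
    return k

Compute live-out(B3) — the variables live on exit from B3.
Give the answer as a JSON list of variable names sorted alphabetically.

Answer: ["h", "s"]

Analysis:
def/use:
  B0 def {h} use ∅
  B1 def {h,r} use ∅
  B2 def {h,s} use ∅
  B3 def {r,s} use ∅
  B4 def {h,s} use {s}
  B5 def {h,k} use ∅
  B6 def {k} use {h}

Liveness:
  B0: in=∅ out=∅
  B1: in=∅ out={h}
  B2: in=∅ out={h}
  B3: in={h} out={h,s}
  B4: in={s} out=∅
  B5: in=∅ out={h}
  B6: in={h} out=∅

live-out(B3) = ["h", "s"]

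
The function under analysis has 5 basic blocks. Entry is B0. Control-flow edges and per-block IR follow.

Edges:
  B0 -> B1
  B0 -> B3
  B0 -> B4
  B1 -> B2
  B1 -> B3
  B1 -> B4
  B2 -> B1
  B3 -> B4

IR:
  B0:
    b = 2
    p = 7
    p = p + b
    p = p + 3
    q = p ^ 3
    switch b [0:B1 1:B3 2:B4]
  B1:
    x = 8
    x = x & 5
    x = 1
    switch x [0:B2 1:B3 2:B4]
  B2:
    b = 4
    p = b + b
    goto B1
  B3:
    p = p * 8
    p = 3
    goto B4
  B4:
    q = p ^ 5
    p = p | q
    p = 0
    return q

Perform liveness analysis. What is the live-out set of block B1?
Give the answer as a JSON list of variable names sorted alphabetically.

Answer: ["p"]

Analysis:
Per-block:
  B0 def {b,p,q} use ∅
  B1 def {x} use ∅
  B2 def {b,p} use ∅
  B3 def {p} use {p}
  B4 def {p,q} use {p}

Live sets:
  live B0: ∅→{p}
  live B1: {p}→{p}
  live B2: ∅→{p}
  live B3: {p}→{p}
  live B4: {p}→∅

live-out(B1) = ["p"]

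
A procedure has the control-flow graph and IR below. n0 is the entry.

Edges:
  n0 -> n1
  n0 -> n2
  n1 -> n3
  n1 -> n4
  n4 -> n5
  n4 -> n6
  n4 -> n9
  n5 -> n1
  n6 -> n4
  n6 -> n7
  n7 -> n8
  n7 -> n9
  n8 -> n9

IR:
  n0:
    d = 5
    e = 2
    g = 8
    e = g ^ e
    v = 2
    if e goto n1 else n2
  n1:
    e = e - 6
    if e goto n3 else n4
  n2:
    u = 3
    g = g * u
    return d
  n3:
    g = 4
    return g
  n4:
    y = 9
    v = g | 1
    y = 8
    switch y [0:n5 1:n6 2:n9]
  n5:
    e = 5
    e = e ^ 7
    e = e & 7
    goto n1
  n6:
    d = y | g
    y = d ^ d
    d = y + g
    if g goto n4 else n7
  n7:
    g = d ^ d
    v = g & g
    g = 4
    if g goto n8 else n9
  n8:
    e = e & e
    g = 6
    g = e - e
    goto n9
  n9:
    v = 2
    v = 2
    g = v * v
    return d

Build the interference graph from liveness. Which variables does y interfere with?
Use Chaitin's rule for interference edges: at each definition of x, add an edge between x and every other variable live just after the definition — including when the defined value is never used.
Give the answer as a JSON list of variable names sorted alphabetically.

Per-block:
  n0: {d,e,g,v} / ∅
  n1: {e} / {e}
  n2: {g,u} / {d,g}
  n3: {g} / ∅
  n4: {v,y} / {g}
  n5: {e} / ∅
  n6: {d,y} / {g,y}
  n7: {g,v} / {d}
  n8: {e,g} / {e}
  n9: {g,v} / {d}

Backward fixpoint:
  n0 li=∅ lo={d,e,g}
  n1 li={d,e,g} lo={d,e,g}
  n2 li={d,g} lo=∅
  n3 li=∅ lo=∅
  n4 li={d,e,g} lo={d,e,g,y}
  n5 li={d,g} lo={d,e,g}
  n6 li={e,g,y} lo={d,e,g}
  n7 li={d,e} lo={d,e}
  n8 li={d,e} lo={d}
  n9 li={d} lo=∅

Interfere edges:
  d — {e,g,u,v,y}
  e — {d,g,v,y}
  g — {d,e,u,v,y}
  u — {d,g}
  v — {d,e,g}
  y — {d,e,g}

N(y) = ["d", "e", "g"]

Answer: ["d", "e", "g"]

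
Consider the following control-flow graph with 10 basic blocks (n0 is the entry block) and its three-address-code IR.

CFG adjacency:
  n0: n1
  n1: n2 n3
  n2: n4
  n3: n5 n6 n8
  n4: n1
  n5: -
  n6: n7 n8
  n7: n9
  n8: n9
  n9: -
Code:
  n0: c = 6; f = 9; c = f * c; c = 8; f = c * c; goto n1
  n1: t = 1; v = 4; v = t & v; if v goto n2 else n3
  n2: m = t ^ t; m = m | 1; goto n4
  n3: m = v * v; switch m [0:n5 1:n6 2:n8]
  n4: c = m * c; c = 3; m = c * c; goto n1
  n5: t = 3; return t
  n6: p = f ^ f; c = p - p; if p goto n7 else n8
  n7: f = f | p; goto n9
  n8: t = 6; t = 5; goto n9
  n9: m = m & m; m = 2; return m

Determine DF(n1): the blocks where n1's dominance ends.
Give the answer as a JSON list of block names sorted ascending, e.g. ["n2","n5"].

idom tree: n1←n0 n2←n1 n3←n1 n4←n2 n5←n3 n6←n3 n7←n6 n8←n3 n9←n3
Dom at joins:
  n1: preds {n0,n4}: {n0} ∩ {n0,n1,n2,n4} = {n0}; idom=n0
  n8: preds {n3,n6}: {n0,n1,n3} ∩ {n0,n1,n3,n6} = {n0,n1,n3}; idom=n3
  n9: preds {n7,n8}: {n0,n1,n3,n6,n7} ∩ {n0,n1,n3,n8} = {n0,n1,n3}; idom=n3

Frontier:
  join n1 pred n0: · stop@n0
  join n1 pred n4: n4→n2→n1 stop@n0
  join n8 pred n3: · stop@n3
  join n8 pred n6: n6 stop@n3
  join n9 pred n7: n7→n6 stop@n3
  join n9 pred n8: n8 stop@n3
  n0: DF=∅
  n1: DF={n1}
  n2: DF={n1}
  n3: DF=∅
  n4: DF={n1}
  n5: DF=∅
  n6: DF={n8,n9}
  n7: DF={n9}
  n8: DF={n9}
  n9: DF=∅

DF(n1) = ["n1"]

Answer: ["n1"]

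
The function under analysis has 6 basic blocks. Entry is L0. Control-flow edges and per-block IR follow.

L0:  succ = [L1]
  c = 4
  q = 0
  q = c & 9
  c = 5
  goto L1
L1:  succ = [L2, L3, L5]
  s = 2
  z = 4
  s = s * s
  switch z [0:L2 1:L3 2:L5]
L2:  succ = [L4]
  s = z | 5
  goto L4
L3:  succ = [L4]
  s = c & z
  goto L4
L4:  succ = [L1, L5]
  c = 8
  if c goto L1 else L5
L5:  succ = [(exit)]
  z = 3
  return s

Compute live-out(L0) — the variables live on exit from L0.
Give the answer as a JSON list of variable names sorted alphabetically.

Block summaries:
  L0 def {c,q} use ∅
  L1 def {s,z} use ∅
  L2 def {s} use {z}
  L3 def {s} use {c,z}
  L4 def {c} use ∅
  L5 def {z} use {s}

Backward fixpoint:
  live L0: ∅→{c}
  live L1: {c}→{c,s,z}
  live L2: {z}→{s}
  live L3: {c,z}→{s}
  live L4: {s}→{c,s}
  live L5: {s}→∅

live-out(L0) = ["c"]

Answer: ["c"]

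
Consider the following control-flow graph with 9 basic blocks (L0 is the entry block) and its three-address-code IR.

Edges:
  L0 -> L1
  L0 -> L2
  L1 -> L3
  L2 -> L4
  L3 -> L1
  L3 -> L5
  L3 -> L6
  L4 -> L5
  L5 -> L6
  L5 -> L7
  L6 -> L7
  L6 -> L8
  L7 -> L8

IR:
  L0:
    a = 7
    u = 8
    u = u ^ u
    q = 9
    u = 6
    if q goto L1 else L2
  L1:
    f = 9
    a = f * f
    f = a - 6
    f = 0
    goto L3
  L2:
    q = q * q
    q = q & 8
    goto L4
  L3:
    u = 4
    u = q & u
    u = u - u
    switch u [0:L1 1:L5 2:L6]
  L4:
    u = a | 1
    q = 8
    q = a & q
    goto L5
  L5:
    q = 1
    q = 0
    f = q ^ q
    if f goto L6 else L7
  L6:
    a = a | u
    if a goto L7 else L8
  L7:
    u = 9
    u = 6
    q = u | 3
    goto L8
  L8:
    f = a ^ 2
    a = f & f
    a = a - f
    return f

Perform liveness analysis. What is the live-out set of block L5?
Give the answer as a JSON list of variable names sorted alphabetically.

def/use:
  L0 def {a,q,u} use ∅
  L1 def {a,f} use ∅
  L2 def {q} use {q}
  L3 def {u} use {q}
  L4 def {q,u} use {a}
  L5 def {f,q} use ∅
  L6 def {a} use {a,u}
  L7 def {q,u} use ∅
  L8 def {a,f} use {a}

Liveness:
  L0: in=∅ out={a,q}
  L1: in={q} out={a,q}
  L2: in={a,q} out={a}
  L3: in={a,q} out={a,q,u}
  L4: in={a} out={a,u}
  L5: in={a,u} out={a,u}
  L6: in={a,u} out={a}
  L7: in={a} out={a}
  L8: in={a} out=∅

live-out(L5) = ["a", "u"]

Answer: ["a", "u"]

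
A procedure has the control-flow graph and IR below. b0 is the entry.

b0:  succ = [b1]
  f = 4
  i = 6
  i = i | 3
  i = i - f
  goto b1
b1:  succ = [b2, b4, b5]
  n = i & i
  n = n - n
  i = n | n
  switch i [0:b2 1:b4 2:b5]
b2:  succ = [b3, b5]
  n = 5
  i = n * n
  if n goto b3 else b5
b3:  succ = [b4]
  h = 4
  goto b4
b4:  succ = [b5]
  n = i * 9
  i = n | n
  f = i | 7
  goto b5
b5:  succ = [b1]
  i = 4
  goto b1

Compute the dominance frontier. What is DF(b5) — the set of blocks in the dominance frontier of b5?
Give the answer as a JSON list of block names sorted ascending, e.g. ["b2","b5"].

Answer: ["b1"]

Working:
idom tree: b1←b0 b2←b1 b3←b2 b4←b1 b5←b1
Join-block Dom:
  b1: preds {b0,b5}: {b0} ∩ {b0,b1,b5} = {b0}; idom=b0
  b4: preds {b1,b3}: {b0,b1} ∩ {b0,b1,b2,b3} = {b0,b1}; idom=b1
  b5: preds {b1,b2,b4}: {b0,b1} ∩ {b0,b1,b2} ∩ {b0,b1,b4} = {b0,b1}; idom=b1

DF walk-up:
  join b1 pred b0: · stop@b0
  join b1 pred b5: b5→b1 stop@b0
  join b4 pred b1: · stop@b1
  join b4 pred b3: b3→b2 stop@b1
  join b5 pred b1: · stop@b1
  join b5 pred b2: b2 stop@b1
  join b5 pred b4: b4 stop@b1
  DF(b0)=∅
  DF(b1)={b1}
  DF(b2)={b4,b5}
  DF(b3)={b4}
  DF(b4)={b5}
  DF(b5)={b1}

DF(b5) = ["b1"]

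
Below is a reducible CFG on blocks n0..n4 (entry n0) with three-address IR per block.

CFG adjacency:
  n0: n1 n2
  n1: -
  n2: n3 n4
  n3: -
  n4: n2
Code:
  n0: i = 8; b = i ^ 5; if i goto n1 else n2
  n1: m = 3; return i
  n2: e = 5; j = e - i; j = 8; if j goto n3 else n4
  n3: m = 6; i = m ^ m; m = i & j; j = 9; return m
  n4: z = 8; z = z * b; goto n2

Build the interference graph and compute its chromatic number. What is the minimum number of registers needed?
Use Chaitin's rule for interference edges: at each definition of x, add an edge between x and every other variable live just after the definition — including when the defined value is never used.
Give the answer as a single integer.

Answer: 3

Analysis:
Per-block:
  n0 def {b,i} use ∅
  n1 def {m} use {i}
  n2 def {e,j} use {i}
  n3 def {i,j,m} use {j}
  n4 def {z} use {b}

Live sets:
  live n0: ∅→{b,i}
  live n1: {i}→∅
  live n2: {b,i}→{b,i,j}
  live n3: {j}→∅
  live n4: {b,i}→{b,i}

Interference:
  b↔{e,i,j,z}
  e↔{b,i}
  i↔{b,e,j,m,z}
  j↔{b,i,m}
  m↔{i,j}
  z↔{b,i}

Chromatic number:
  clique {b,e,i} ⇒ need ≥ 3
  3-colouring: c0={i}  c1={b,m}  c2={e,j,z}
  χ = 3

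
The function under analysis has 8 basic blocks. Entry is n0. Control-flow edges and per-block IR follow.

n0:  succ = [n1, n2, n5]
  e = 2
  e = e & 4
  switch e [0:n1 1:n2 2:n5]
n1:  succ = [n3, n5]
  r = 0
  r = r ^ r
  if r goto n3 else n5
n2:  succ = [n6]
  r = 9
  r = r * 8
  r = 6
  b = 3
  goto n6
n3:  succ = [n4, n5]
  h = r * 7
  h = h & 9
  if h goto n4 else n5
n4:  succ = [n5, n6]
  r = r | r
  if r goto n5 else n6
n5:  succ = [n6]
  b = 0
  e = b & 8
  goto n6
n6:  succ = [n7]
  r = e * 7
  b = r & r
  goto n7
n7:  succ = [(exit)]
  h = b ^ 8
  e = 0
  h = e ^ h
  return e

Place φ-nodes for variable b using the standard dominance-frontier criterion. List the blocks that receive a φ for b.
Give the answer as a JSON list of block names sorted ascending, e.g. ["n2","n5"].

idom tree: n1←n0 n2←n0 n3←n1 n4←n3 n5←n0 n6←n0 n7←n6
Dom at joins:
  n5: preds {n0,n1,n3,n4}: {n0} ∩ {n0,n1} ∩ {n0,n1,n3} ∩ {n0,n1,n3,n4} = {n0}; idom=n0
  n6: preds {n2,n4,n5}: {n0,n2} ∩ {n0,n1,n3,n4} ∩ {n0,n5} = {n0}; idom=n0

DF derivation:
  join n5 pred n0: · stop@n0
  join n5 pred n1: n1 stop@n0
  join n5 pred n3: n3→n1 stop@n0
  join n5 pred n4: n4→n3→n1 stop@n0
  join n6 pred n2: n2 stop@n0
  join n6 pred n4: n4→n3→n1 stop@n0
  join n6 pred n5: n5 stop@n0
  n0: DF=∅
  n1: DF={n5,n6}
  n2: DF={n6}
  n3: DF={n5,n6}
  n4: DF={n5,n6}
  n5: DF={n6}
  n6: DF=∅
  n7: DF=∅

φ for b: defs {n2,n5,n6}
  DF⁺ = {n6}

Answer: ["n6"]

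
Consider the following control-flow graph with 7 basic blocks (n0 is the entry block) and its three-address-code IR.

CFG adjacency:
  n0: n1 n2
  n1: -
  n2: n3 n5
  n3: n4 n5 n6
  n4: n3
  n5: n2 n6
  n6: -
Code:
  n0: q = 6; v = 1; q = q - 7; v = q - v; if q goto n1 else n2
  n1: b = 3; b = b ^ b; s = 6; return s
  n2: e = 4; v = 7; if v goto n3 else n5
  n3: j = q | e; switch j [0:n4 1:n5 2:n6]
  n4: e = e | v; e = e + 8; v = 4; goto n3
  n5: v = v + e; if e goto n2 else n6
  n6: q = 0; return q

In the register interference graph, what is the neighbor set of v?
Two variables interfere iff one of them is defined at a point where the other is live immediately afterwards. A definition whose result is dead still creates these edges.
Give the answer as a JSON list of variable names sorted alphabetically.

Answer: ["e", "j", "q"]

Working:
def/use:
  n0: def={q,v} ue=∅
  n1: def={b,s} ue=∅
  n2: def={e,v} ue=∅
  n3: def={j} ue={e,q}
  n4: def={e,v} ue={e,v}
  n5: def={v} ue={e,v}
  n6: def={q} ue=∅

Backward fixpoint:
  n0 li=∅ lo={q}
  n1 li=∅ lo=∅
  n2 li={q} lo={e,q,v}
  n3 li={e,q,v} lo={e,q,v}
  n4 li={e,q,v} lo={e,q,v}
  n5 li={e,q,v} lo={q}
  n6 li=∅ lo=∅

Conflict graph:
  b: ∅
  e: {j,q,v}
  j: {e,q,v}
  q: {e,j,v}
  s: ∅
  v: {e,j,q}

N(v) = ["e", "j", "q"]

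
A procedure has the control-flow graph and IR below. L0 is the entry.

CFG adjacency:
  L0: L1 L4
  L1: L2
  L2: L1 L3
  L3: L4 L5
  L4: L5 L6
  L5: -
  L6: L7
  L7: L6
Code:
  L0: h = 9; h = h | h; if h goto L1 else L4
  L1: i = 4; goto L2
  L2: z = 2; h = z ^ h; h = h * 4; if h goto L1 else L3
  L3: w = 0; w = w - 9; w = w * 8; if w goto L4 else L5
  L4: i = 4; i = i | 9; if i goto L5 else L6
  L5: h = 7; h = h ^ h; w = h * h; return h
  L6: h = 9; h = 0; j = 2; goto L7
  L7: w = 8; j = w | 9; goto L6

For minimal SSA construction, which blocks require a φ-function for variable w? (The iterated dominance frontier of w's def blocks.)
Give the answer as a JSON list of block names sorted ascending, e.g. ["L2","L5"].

idom tree: L1←L0 L2←L1 L3←L2 L4←L0 L5←L0 L6←L4 L7←L6
Dom∩ at merges:
  L1: preds {L0,L2}: {L0} ∩ {L0,L1,L2} = {L0}; idom=L0
  L4: preds {L0,L3}: {L0} ∩ {L0,L1,L2,L3} = {L0}; idom=L0
  L5: preds {L3,L4}: {L0,L1,L2,L3} ∩ {L0,L4} = {L0}; idom=L0
  L6: preds {L4,L7}: {L0,L4} ∩ {L0,L4,L6,L7} = {L0,L4}; idom=L4

DF derivation:
  L1←L0: walk · to L0
  L1←L2: walk L2→L1 to L0
  L4←L0: walk · to L0
  L4←L3: walk L3→L2→L1 to L0
  L5←L3: walk L3→L2→L1 to L0
  L5←L4: walk L4 to L0
  L6←L4: walk · to L4
  L6←L7: walk L7→L6 to L4
  L0 → ∅
  L1 → {L1,L4,L5}
  L2 → {L1,L4,L5}
  L3 → {L4,L5}
  L4 → {L5}
  L5 → ∅
  L6 → {L6}
  L7 → {L6}

φ for w: defs {L3,L5,L7}
  DF⁺ = {L4,L5,L6}

Answer: ["L4", "L5", "L6"]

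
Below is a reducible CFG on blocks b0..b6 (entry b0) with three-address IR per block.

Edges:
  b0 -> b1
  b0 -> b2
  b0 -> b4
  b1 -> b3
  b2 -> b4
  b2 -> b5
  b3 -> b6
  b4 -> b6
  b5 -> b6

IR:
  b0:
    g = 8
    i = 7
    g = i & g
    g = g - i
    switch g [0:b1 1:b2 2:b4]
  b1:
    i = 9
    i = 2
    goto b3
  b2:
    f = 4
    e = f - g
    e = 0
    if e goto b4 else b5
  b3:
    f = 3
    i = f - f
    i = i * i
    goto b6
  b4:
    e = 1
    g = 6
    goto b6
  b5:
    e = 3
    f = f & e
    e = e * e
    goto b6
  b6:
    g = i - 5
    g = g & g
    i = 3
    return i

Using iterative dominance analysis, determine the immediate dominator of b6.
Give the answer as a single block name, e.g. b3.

Answer: b0

Analysis:
idom tree: b1←b0 b2←b0 b3←b1 b4←b0 b5←b2 b6←b0
Dom at joins:
  b4: preds {b0,b2}: {b0} ∩ {b0,b2} = {b0}; idom=b0
  b6: preds {b3,b4,b5}: {b0,b1,b3} ∩ {b0,b4} ∩ {b0,b2,b5} = {b0}; idom=b0

idom(b6) = b0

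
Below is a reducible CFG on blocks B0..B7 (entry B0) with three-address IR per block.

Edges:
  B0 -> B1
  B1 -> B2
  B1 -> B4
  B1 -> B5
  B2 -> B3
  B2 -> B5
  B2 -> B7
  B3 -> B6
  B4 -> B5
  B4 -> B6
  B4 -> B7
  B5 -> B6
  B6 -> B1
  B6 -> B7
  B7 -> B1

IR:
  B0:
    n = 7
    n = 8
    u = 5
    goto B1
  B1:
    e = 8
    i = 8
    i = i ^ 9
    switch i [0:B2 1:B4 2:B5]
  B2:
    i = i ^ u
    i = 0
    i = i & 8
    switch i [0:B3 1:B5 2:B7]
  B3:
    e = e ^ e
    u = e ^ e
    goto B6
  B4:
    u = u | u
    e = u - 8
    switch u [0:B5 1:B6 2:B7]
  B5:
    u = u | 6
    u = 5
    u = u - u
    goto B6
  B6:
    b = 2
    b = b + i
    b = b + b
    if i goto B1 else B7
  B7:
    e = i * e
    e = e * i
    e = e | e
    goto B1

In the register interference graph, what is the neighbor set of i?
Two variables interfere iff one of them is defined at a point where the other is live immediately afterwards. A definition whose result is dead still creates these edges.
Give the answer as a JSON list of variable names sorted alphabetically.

Per-block:
  B0 def {n,u} use ∅
  B1 def {e,i} use ∅
  B2 def {i} use {i,u}
  B3 def {e,u} use {e}
  B4 def {e,u} use {u}
  B5 def {u} use {u}
  B6 def {b} use {i}
  B7 def {e} use {e,i}

Liveness:
  B0: in=∅ out={u}
  B1: in={u} out={e,i,u}
  B2: in={e,i,u} out={e,i,u}
  B3: in={e,i} out={e,i,u}
  B4: in={i,u} out={e,i,u}
  B5: in={e,i,u} out={e,i,u}
  B6: in={e,i,u} out={e,i,u}
  B7: in={e,i,u} out={u}

Conflict graph:
  b: {e,i,u}
  e: {b,i,u}
  i: {b,e,u}
  n: ∅
  u: {b,e,i}

N(i) = ["b", "e", "u"]

Answer: ["b", "e", "u"]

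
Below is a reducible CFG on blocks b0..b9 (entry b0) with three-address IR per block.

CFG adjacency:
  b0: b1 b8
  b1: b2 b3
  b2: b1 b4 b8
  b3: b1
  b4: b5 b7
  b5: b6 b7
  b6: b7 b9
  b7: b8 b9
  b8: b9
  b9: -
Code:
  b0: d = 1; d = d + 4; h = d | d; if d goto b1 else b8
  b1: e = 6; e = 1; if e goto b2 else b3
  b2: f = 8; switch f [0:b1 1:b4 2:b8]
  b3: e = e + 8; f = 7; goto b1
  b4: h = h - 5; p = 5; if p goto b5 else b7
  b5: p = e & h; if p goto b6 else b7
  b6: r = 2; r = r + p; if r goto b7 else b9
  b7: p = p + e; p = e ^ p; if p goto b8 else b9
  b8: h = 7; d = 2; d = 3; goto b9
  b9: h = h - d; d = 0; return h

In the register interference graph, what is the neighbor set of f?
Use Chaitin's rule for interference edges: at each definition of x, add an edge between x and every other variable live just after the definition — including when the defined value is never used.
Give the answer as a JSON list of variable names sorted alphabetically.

Answer: ["d", "e", "h"]

Working:
def/use:
  b0: {d,h} / ∅
  b1: {e} / ∅
  b2: {f} / ∅
  b3: {e,f} / {e}
  b4: {h,p} / {h}
  b5: {p} / {e,h}
  b6: {r} / {p}
  b7: {p} / {e,p}
  b8: {d,h} / ∅
  b9: {d,h} / {d,h}

Liveness:
  b0 li=∅ lo={d,h}
  b1 li={d,h} lo={d,e,h}
  b2 li={d,e,h} lo={d,e,h}
  b3 li={d,e,h} lo={d,h}
  b4 li={d,e,h} lo={d,e,h,p}
  b5 li={d,e,h} lo={d,e,h,p}
  b6 li={d,e,h,p} lo={d,e,h,p}
  b7 li={d,e,h,p} lo={d,h}
  b8 li=∅ lo={d,h}
  b9 li={d,h} lo=∅

Interfere edges:
  d: {e,f,h,p,r}
  e: {d,f,h,p,r}
  f: {d,e,h}
  h: {d,e,f,p,r}
  p: {d,e,h,r}
  r: {d,e,h,p}

N(f) = ["d", "e", "h"]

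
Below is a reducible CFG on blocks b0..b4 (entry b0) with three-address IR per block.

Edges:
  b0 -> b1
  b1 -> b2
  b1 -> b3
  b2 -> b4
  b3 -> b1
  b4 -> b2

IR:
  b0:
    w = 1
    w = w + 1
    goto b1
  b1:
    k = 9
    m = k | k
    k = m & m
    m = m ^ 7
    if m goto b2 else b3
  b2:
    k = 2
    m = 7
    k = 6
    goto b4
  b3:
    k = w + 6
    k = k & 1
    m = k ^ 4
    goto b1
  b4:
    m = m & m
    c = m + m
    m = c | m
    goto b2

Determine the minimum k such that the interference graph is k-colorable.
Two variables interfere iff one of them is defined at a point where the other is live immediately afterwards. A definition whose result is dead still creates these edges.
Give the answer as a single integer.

Block summaries:
  b0: {w} / ∅
  b1: {k,m} / ∅
  b2: {k,m} / ∅
  b3: {k,m} / {w}
  b4: {c,m} / {m}

Backward fixpoint:
  b0 li=∅ lo={w}
  b1 li={w} lo={w}
  b2 li=∅ lo={m}
  b3 li={w} lo={w}
  b4 li={m} lo=∅

Interference:
  c: {m}
  k: {m,w}
  m: {c,k,w}
  w: {k,m}

Chromatic number:
  {k,m,w} pairwise interfere (3-clique) ⇒ χ ≥ 3
  assign c→r1 k→r1 m→r0 w→r2 — no edge inside a register ⇒ χ ≤ 3
  χ = 3

Answer: 3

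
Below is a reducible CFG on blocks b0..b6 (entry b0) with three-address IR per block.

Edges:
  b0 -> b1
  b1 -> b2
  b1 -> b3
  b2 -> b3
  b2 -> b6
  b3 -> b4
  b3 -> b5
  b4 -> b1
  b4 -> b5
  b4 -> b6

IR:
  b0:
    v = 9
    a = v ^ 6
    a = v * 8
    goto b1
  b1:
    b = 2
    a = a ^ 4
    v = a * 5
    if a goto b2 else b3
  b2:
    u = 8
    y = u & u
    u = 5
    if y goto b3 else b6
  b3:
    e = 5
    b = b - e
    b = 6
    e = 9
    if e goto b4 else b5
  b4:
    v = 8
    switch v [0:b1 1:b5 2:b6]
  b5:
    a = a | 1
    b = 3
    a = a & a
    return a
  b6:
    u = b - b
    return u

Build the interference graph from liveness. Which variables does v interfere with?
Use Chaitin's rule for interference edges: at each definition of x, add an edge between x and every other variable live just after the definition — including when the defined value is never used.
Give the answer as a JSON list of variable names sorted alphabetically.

def/use:
  b0 def {a,v} use ∅
  b1 def {a,b,v} use {a}
  b2 def {u,y} use ∅
  b3 def {b,e} use {b}
  b4 def {v} use ∅
  b5 def {a,b} use {a}
  b6 def {u} use {b}

Live sets:
  live b0: ∅→{a}
  live b1: {a}→{a,b}
  live b2: {a,b}→{a,b}
  live b3: {a,b}→{a,b}
  live b4: {a,b}→{a,b}
  live b5: {a}→∅
  live b6: {b}→∅

Interference:
  a↔{b,e,u,v,y}
  b↔{a,e,u,v,y}
  e↔{a,b}
  u↔{a,b,y}
  v↔{a,b}
  y↔{a,b,u}

N(v) = ["a", "b"]

Answer: ["a", "b"]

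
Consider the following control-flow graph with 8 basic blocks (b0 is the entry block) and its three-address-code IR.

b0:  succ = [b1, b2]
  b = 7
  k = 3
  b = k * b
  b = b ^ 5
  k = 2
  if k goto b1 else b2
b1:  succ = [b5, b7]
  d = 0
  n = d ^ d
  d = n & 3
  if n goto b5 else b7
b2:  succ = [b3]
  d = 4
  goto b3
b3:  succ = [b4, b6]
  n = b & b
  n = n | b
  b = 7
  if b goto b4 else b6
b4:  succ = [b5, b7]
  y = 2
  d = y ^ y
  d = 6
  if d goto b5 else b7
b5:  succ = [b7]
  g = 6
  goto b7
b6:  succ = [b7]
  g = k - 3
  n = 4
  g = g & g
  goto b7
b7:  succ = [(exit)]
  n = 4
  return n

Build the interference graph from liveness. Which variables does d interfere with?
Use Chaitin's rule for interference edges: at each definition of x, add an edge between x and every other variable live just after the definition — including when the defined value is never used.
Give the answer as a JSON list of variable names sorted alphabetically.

Answer: ["b", "k", "n"]

Analysis:
def/use:
  b0: {b,k} / ∅
  b1: {d,n} / ∅
  b2: {d} / ∅
  b3: {b,n} / {b}
  b4: {d,y} / ∅
  b5: {g} / ∅
  b6: {g,n} / {k}
  b7: {n} / ∅

Live sets:
  b0 li=∅ lo={b,k}
  b1 li=∅ lo=∅
  b2 li={b,k} lo={b,k}
  b3 li={b,k} lo={k}
  b4 li=∅ lo=∅
  b5 li=∅ lo=∅
  b6 li={k} lo=∅
  b7 li=∅ lo=∅

Interference:
  b — {d,k,n}
  d — {b,k,n}
  g — {n}
  k — {b,d,n}
  n — {b,d,g,k}
  y — ∅

N(d) = ["b", "k", "n"]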